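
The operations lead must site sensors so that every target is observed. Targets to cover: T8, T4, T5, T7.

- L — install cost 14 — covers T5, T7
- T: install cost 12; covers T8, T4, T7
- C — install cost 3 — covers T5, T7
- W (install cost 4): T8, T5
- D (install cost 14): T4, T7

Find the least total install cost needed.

This is a weighted set-cover instance.
The greedy cost-per-new-target heuristic would pick C, W, and T for 19, but a cheaper cover exists.
Choose T and C: together they cover T8, T4, T5, T7 — every target.
Total install cost: 12 + 3 = 15.
No cover costs less than 15.

15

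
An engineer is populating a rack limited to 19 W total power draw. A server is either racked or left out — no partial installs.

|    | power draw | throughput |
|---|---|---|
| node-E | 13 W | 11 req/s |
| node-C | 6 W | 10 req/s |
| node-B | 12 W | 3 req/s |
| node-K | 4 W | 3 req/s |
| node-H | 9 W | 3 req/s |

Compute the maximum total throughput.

node-E + node-C: power draw 13 + 6 = 19 ≤ 19, throughput 11 + 10 = 21.
node-C + node-K + node-H: power draw 6 + 4 + 9 = 19 ≤ 19, throughput 10 + 3 + 3 = 16.
node-E + node-K: power draw 13 + 4 = 17 ≤ 19, throughput 11 + 3 = 14.
Best is node-E and node-C with total throughput 21.

21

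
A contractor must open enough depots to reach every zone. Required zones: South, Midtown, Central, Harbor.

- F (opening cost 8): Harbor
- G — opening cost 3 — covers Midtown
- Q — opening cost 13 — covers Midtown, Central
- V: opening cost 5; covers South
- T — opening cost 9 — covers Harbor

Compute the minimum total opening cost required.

26

This is an integer covering problem.
The greedy cost-per-new-zone heuristic would pick G, V, F, and Q for 29, but a cheaper cover exists.
Choose F, Q, and V: together they cover South, Midtown, Central, Harbor — every zone.
Total opening cost: 8 + 13 + 5 = 26.
No cover costs less than 26.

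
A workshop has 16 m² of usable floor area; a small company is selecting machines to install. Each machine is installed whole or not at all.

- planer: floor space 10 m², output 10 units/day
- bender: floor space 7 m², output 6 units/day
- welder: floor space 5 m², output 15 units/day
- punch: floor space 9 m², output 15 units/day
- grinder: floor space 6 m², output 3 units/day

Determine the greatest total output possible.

30

Allowing fractional choices, the relaxed optimum would be about 32.0, but machines are indivisible.
bender + welder: floor space 7 + 5 = 12 ≤ 16, output 6 + 15 = 21.
planer + welder: floor space 10 + 5 = 15 ≤ 16, output 10 + 15 = 25.
welder + punch: floor space 5 + 9 = 14 ≤ 16, output 15 + 15 = 30.
Best is welder and punch with total output 30.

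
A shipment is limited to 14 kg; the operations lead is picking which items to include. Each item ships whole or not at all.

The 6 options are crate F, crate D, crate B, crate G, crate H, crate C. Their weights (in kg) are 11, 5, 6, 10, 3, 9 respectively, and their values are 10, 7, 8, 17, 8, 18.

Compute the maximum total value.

This is an integer program with binary decision variables.
Allowing fractional choices, the relaxed optimum would be about 29.4, but items are indivisible.
crate H + crate C: weight 3 + 9 = 12 ≤ 14, value 8 + 18 = 26.
crate D + crate C: weight 5 + 9 = 14 ≤ 14, value 7 + 18 = 25.
crate G + crate H: weight 10 + 3 = 13 ≤ 14, value 17 + 8 = 25.
Best is crate H and crate C with total value 26.

26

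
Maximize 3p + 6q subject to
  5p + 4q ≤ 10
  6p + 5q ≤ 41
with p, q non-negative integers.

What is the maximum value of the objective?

12

The continuous relaxation peaks at (0, 2.5) with value 15.00; rounding to a feasible lattice point costs some objective.
(p,q)=(0,2): 5·0+4·2=8≤10, 6·0+5·2=10≤41, objective 12.
(p,q)=(1,1): 5·1+4·1=9≤10, 6·1+5·1=11≤41, objective 9.
No feasible integer point exceeds 12.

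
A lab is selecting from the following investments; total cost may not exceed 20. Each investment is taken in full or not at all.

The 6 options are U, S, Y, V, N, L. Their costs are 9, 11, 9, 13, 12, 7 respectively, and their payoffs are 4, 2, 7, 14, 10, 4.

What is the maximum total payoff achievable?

18

V + L: cost 13 + 7 = 20 ≤ 20, payoff 14 + 4 = 18.
N + L: cost 12 + 7 = 19 ≤ 20, payoff 10 + 4 = 14.
V: cost 13 ≤ 20, payoff 14.
Best is V and L with total payoff 18.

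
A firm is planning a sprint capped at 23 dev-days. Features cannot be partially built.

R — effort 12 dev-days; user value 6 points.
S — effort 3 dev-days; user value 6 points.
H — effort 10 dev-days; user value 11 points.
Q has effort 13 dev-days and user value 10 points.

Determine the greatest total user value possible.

Allowing fractional choices, the relaxed optimum would be about 24.7, but features are indivisible.
S + H: effort 3 + 10 = 13 ≤ 23, user value 6 + 11 = 17.
R + H: effort 12 + 10 = 22 ≤ 23, user value 6 + 11 = 17.
H + Q: effort 10 + 13 = 23 ≤ 23, user value 11 + 10 = 21.
Best is H and Q with total user value 21.

21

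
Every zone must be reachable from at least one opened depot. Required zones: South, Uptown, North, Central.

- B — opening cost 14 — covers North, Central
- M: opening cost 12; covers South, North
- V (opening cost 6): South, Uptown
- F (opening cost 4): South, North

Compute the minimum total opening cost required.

This is a weighted set-cover instance.
Choose B and V: together they cover South, Uptown, North, Central — every zone.
Total opening cost: 14 + 6 = 20.

20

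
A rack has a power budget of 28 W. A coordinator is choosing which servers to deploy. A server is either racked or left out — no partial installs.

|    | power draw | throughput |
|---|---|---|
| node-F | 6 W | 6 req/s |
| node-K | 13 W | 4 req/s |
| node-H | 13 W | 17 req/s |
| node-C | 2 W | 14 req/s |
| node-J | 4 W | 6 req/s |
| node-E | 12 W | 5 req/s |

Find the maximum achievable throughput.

Allowing fractional choices, the relaxed optimum would be about 44.2, but servers are indivisible.
node-F + node-H + node-C + node-J: power draw 6 + 13 + 2 + 4 = 25 ≤ 28, throughput 6 + 17 + 14 + 6 = 43.
node-H + node-C + node-J: power draw 13 + 2 + 4 = 19 ≤ 28, throughput 17 + 14 + 6 = 37.
Best is node-F, node-H, node-C, and node-J with total throughput 43.

43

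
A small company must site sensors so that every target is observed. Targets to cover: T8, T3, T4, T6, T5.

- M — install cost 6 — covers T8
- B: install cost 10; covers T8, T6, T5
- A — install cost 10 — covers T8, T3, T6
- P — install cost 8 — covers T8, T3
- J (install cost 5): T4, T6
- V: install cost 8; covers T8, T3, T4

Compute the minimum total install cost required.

18

This is an integer covering problem.
The greedy cost-per-new-target heuristic would pick J, P, and B for 23, but a cheaper cover exists.
Choose B and V: together they cover T8, T3, T4, T6, T5 — every target.
Total install cost: 10 + 8 = 18.
No cover costs less than 18.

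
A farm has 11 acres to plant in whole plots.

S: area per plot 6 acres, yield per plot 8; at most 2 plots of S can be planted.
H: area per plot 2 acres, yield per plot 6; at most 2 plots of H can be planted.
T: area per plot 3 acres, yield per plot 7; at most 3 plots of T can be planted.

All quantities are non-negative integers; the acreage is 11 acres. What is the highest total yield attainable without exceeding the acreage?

27

This is a bounded integer knapsack.
Take 1×H and 3×T: area 11 ≤ 11, yield 1·6 + 3·7 = 27.
No other integer combination yields more.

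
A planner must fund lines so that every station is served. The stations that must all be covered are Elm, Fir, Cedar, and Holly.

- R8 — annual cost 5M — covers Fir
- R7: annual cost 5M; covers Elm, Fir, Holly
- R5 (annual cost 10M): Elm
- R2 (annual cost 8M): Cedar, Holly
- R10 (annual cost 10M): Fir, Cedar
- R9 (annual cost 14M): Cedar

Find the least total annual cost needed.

Choose R7 and R2: together they cover Elm, Fir, Cedar, Holly — every station.
Total annual cost: 5 + 8 = 13.
No cover costs less than 13.

13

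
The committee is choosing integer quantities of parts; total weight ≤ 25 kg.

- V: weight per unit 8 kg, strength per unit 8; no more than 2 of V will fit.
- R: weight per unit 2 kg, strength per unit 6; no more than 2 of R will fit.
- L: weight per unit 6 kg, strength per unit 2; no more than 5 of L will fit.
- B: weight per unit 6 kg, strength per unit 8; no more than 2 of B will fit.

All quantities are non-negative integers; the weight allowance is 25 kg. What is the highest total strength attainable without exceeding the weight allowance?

R has the best ratio (6/2); taking only R gives at most 2×6 = 12 (stopped by the supply cap of 2).
Mixing does better — 1×V, 2×R, and 2×B: weight 24 ≤ 25, strength 1·8 + 2·6 + 2·8 = 36.

36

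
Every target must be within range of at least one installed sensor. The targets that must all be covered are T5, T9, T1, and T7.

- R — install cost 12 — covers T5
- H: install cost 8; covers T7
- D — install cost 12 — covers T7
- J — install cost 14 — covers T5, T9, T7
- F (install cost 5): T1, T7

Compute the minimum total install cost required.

19

Choose J and F: together they cover T5, T9, T1, T7 — every target.
Total install cost: 14 + 5 = 19.
No cover costs less than 19.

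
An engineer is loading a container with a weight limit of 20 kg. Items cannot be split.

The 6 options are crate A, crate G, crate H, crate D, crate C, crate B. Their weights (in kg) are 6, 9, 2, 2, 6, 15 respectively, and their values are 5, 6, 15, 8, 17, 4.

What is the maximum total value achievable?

crate G + crate H + crate D + crate C: weight 9 + 2 + 2 + 6 = 19 ≤ 20, value 6 + 15 + 8 + 17 = 46.
crate A + crate H + crate D + crate C: weight 6 + 2 + 2 + 6 = 16 ≤ 20, value 5 + 15 + 8 + 17 = 45.
Best is crate G, crate H, crate D, and crate C with total value 46.

46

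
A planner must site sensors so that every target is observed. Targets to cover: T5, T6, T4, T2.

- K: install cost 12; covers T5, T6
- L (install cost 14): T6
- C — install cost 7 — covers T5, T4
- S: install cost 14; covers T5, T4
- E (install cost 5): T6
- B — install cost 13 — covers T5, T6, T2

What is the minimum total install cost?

The greedy cost-per-new-target heuristic would pick C, E, and B for 25, but a cheaper cover exists.
Choose C and B: together they cover T5, T6, T4, T2 — every target.
Total install cost: 7 + 13 = 20.
No cover costs less than 20.

20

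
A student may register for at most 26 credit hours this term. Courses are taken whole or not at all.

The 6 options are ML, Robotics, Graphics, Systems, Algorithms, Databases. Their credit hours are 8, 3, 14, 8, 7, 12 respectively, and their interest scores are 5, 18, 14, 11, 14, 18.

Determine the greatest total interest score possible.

Allowing fractional choices, the relaxed optimum would be about 55.5, but courses are indivisible.
ML + Robotics + Systems + Algorithms: credit hours 8 + 3 + 8 + 7 = 26 ≤ 26, interest score 5 + 18 + 11 + 14 = 48.
Robotics + Systems + Databases: credit hours 3 + 8 + 12 = 23 ≤ 26, interest score 18 + 11 + 18 = 47.
Robotics + Algorithms + Databases: credit hours 3 + 7 + 12 = 22 ≤ 26, interest score 18 + 14 + 18 = 50.
Best is Robotics, Algorithms, and Databases with total interest score 50.

50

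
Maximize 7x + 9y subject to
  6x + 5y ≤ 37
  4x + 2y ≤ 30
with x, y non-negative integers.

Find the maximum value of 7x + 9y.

63

The continuous relaxation peaks at (0, 7.4) with value 66.60; rounding to a feasible lattice point costs some objective.
(x,y)=(0,7): 6·0+5·7=35≤37, 4·0+2·7=14≤30, objective 63.
(x,y)=(1,6): 6·1+5·6=36≤37, 4·1+2·6=16≤30, objective 61.
(x,y)=(0,6): 6·0+5·6=30≤37, 4·0+2·6=12≤30, objective 54.
No feasible integer point exceeds 63.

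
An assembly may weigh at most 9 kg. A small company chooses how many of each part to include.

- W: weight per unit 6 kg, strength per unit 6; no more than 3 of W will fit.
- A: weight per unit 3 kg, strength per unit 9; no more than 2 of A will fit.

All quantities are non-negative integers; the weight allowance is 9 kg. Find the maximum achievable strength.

18

Take 2×A: weight 6 ≤ 9, strength 2·9 = 18.
A has the best ratio (9/3) and is taken to its limit of 2; remaining capacity is filled optimally with the others.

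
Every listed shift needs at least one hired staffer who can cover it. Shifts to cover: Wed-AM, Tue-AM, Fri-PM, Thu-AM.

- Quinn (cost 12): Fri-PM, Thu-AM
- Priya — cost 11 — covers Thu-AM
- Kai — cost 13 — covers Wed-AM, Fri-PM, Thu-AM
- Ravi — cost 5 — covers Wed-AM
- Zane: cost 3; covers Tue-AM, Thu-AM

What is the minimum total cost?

This is a weighted set-cover instance.
Choose Kai and Zane: together they cover Wed-AM, Tue-AM, Fri-PM, Thu-AM — every shift.
Total cost: 13 + 3 = 16.

16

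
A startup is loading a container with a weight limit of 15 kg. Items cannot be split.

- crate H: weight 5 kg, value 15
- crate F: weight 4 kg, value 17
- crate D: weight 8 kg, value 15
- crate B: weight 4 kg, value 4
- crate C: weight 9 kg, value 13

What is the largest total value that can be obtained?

Allowing fractional choices, the relaxed optimum would be about 43.2, but items are indivisible.
crate F + crate D: weight 4 + 8 = 12 ≤ 15, value 17 + 15 = 32.
crate H + crate F + crate B: weight 5 + 4 + 4 = 13 ≤ 15, value 15 + 17 + 4 = 36.
crate H + crate F: weight 5 + 4 = 9 ≤ 15, value 15 + 17 = 32.
Best is crate H, crate F, and crate B with total value 36.

36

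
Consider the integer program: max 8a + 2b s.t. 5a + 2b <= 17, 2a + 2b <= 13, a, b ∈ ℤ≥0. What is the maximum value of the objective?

(a,b)=(3,1): 5·3+2·1=17≤17, 2·3+2·1=8≤13, objective 26.
(a,b)=(3,0): 5·3+2·0=15≤17, 2·3+2·0=6≤13, objective 24.
(a,b)=(2,2): 5·2+2·2=14≤17, 2·2+2·2=8≤13, objective 20.
(a,b)=(2,1): 5·2+2·1=12≤17, 2·2+2·1=6≤13, objective 18.
The best lattice point is (3,1), giving 26.

26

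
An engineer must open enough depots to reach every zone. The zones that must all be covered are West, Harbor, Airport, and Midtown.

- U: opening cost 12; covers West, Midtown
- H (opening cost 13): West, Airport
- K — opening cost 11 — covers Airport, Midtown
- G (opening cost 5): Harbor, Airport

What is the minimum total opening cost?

17

Choose U and G: together they cover West, Harbor, Airport, Midtown — every zone.
Total opening cost: 12 + 5 = 17.
No cover costs less than 17.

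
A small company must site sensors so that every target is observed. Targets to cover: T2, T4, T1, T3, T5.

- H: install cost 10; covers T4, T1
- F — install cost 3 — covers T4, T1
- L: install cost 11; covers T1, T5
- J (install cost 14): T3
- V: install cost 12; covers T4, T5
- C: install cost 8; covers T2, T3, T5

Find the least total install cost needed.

11

Choose F and C: together they cover T2, T4, T1, T3, T5 — every target.
Total install cost: 3 + 8 = 11.
No cover costs less than 11.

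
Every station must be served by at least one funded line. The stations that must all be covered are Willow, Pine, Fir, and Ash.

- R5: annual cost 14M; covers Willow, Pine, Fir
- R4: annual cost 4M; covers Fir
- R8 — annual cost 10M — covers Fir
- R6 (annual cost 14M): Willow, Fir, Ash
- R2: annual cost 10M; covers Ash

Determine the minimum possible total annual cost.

24

Choose R5 and R2: together they cover Willow, Pine, Fir, Ash — every station.
Total annual cost: 14 + 10 = 24.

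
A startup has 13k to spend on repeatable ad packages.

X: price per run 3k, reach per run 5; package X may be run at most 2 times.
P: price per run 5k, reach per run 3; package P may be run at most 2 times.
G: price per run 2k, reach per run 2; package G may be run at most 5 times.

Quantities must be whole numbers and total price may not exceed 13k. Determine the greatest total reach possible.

16

This is a bounded integer knapsack.
1×X and 5×G: price 13 ≤ 13, reach 1·5 + 5·2 = 15.
2×X and 3×G: price 12 ≤ 13, reach 2·5 + 3·2 = 16.
Best is 16.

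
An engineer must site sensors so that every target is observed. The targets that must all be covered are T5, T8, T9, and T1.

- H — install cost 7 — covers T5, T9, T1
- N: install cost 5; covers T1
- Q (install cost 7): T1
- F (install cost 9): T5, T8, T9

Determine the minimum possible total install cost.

This is a weighted set-cover instance.
The greedy cost-per-new-target heuristic would pick H and F for 16, but a cheaper cover exists.
Choose N and F: together they cover T5, T8, T9, T1 — every target.
Total install cost: 5 + 9 = 14.
No cover costs less than 14.

14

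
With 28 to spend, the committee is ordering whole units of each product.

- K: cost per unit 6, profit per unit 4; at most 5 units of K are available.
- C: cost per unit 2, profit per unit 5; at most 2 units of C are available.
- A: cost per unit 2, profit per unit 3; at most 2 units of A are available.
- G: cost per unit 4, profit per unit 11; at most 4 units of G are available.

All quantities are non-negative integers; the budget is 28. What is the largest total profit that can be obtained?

61

G has the best ratio (11/4); taking only G gives at most 4×11 = 44 (stopped by the supply cap of 4).
Mixing does better — 1×K, 2×C, 1×A, and 4×G: cost 28 ≤ 28, profit 1·4 + 2·5 + 1·3 + 4·11 = 61.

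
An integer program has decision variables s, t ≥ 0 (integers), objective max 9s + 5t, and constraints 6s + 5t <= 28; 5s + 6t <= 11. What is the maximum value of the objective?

Relaxing integrality, the LP optimum is 19.80 at (s,t) = (2.2, 0), which is not an integer point.
(s,t)=(2,0): 6·2+5·0=12≤28, 5·2+6·0=10≤11, objective 18.
(s,t)=(1,1): 6·1+5·1=11≤28, 5·1+6·1=11≤11, objective 14.
The best lattice point is (2,0), giving 18.

18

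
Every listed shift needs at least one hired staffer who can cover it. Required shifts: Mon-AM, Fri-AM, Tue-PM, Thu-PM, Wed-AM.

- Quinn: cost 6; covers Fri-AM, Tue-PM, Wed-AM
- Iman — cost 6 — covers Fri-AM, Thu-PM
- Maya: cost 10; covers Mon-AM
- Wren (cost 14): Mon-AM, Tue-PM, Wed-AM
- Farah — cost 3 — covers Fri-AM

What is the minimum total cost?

20

Choose Iman and Wren: together they cover Mon-AM, Fri-AM, Tue-PM, Thu-PM, Wed-AM — every shift.
Total cost: 6 + 14 = 20.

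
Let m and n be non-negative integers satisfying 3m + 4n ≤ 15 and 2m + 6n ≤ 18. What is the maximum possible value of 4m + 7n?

Relaxing integrality, the LP optimum is 24.00 at (m,n) = (1.8, 2.4), which is not an integer point.
(m,n)=(2,2) is feasible, giving 22.
(m,n)=(0,3) is feasible, giving 21.
(m,n)=(3,1) is feasible, giving 19.
No feasible integer point exceeds 22.

22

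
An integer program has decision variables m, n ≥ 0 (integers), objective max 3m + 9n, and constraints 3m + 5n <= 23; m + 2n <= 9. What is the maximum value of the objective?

(m,n)=(1,4): 3·1+5·4=23≤23, 1·1+2·4=9≤9, objective 39.
(m,n)=(0,4): 3·0+5·4=20≤23, 1·0+2·4=8≤9, objective 36.
(m,n)=(2,3): 3·2+5·3=21≤23, 1·2+2·3=8≤9, objective 33.
Maximum is 39 at (m,n)=(1,4).

39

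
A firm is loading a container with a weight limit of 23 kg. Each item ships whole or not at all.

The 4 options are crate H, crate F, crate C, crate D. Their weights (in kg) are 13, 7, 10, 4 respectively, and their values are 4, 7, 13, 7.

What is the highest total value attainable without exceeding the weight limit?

Take crate F, crate C, and crate D: weight 7 + 10 + 4 = 21 ≤ 23, value 7 + 13 + 7 = 27.
No other feasible combination does better.

27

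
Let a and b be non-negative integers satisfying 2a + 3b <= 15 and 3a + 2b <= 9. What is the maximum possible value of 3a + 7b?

28

The continuous relaxation peaks at (0, 4.5) with value 31.50; rounding to a feasible lattice point costs some objective.
(a,b)=(0,4): 2·0+3·4=12≤15, 3·0+2·4=8≤9, objective 28.
(a,b)=(1,3): 2·1+3·3=11≤15, 3·1+2·3=9≤9, objective 24.
(a,b)=(0,3): 2·0+3·3=9≤15, 3·0+2·3=6≤9, objective 21.
The best lattice point is (0,4), giving 28.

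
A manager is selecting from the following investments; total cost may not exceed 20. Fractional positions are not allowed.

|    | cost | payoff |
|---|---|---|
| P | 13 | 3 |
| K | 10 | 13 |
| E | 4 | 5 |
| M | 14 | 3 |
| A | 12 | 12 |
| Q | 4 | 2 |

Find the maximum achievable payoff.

20

This is an integer program with binary decision variables.
K + E + Q: cost 10 + 4 + 4 = 18 ≤ 20, payoff 13 + 5 + 2 = 20.
E + A + Q: cost 4 + 12 + 4 = 20 ≤ 20, payoff 5 + 12 + 2 = 19.
K + E: cost 10 + 4 = 14 ≤ 20, payoff 13 + 5 = 18.
Best is K, E, and Q with total payoff 20.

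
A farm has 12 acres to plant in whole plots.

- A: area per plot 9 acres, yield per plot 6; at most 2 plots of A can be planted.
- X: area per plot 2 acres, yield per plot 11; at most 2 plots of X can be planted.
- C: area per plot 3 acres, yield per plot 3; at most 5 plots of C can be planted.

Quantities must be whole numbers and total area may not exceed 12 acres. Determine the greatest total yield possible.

This is a bounded integer knapsack.
Take 2×X and 2×C: area 10 ≤ 12, yield 2·11 + 2·3 = 28.
X has the best ratio (11/2) and is taken to its limit of 2; remaining capacity is filled optimally with the others.

28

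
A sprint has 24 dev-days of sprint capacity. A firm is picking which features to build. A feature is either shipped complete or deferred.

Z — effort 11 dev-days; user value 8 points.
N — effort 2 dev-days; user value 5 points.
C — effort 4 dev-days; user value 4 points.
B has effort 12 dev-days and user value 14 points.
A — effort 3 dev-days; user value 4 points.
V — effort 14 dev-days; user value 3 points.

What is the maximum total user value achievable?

27

Allowing fractional choices, the relaxed optimum would be about 29.2, but features are indivisible.
N + B + A: effort 2 + 12 + 3 = 17 ≤ 24, user value 5 + 14 + 4 = 23.
N + C + B + A: effort 2 + 4 + 12 + 3 = 21 ≤ 24, user value 5 + 4 + 14 + 4 = 27.
Best is N, C, B, and A with total user value 27.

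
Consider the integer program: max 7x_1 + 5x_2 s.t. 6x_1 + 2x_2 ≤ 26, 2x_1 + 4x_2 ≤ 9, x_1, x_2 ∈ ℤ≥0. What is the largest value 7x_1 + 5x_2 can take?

28

The continuous relaxation peaks at (4.3, 0.1) with value 30.60; rounding to a feasible lattice point costs some objective.
(x_1,x_2)=(4,0): 6·4+2·0=24≤26, 2·4+4·0=8≤9, objective 28.
(x_1,x_2)=(3,0): 6·3+2·0=18≤26, 2·3+4·0=6≤9, objective 21.
The best lattice point is (4,0), giving 28.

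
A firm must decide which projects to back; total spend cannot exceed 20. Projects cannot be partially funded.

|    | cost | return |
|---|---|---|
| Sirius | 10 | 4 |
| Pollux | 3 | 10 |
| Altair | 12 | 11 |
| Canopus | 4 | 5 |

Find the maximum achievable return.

26

Take Pollux, Altair, and Canopus: cost 3 + 12 + 4 = 19 ≤ 20, return 10 + 11 + 5 = 26.
No other feasible combination does better.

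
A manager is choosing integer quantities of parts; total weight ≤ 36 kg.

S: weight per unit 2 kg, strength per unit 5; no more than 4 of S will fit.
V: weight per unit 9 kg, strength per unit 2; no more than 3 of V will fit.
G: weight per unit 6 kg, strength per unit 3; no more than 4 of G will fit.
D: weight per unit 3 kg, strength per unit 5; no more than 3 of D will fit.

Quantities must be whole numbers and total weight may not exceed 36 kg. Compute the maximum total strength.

This is a bounded integer knapsack.
S has the best ratio (5/2); taking only S gives at most 4×5 = 20 (stopped by the supply cap of 4).
Mixing does better — 4×S, 3×G, and 3×D: weight 35 ≤ 36, strength 4·5 + 3·3 + 3·5 = 44.

44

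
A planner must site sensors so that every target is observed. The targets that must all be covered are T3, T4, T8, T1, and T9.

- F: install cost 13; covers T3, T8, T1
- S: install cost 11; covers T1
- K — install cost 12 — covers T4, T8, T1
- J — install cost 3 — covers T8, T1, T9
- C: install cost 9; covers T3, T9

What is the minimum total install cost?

21

This is an integer covering problem.
The greedy cost-per-new-target heuristic would pick J, C, and K for 24, but a cheaper cover exists.
Choose K and C: together they cover T3, T4, T8, T1, T9 — every target.
Total install cost: 12 + 9 = 21.
No cover costs less than 21.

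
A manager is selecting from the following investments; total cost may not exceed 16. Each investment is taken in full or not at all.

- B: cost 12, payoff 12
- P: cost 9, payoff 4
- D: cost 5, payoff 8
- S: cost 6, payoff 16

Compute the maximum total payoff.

Allowing fractional choices, the relaxed optimum would be about 29.0, but investments are indivisible.
D + S: cost 5 + 6 = 11 ≤ 16, payoff 8 + 16 = 24.
S: cost 6 ≤ 16, payoff 16.
P + S: cost 9 + 6 = 15 ≤ 16, payoff 4 + 16 = 20.
Best is D and S with total payoff 24.

24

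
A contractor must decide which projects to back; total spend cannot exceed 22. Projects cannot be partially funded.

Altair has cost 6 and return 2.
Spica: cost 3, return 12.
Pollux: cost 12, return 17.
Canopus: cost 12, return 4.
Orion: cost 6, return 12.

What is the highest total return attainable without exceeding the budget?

41

Allowing fractional choices, the relaxed optimum would be about 41.3, but projects are indivisible.
Spica + Pollux + Orion: cost 3 + 12 + 6 = 21 ≤ 22, return 12 + 17 + 12 = 41.
Altair + Spica + Pollux: cost 6 + 3 + 12 = 21 ≤ 22, return 2 + 12 + 17 = 31.
Spica + Pollux: cost 3 + 12 = 15 ≤ 22, return 12 + 17 = 29.
Best is Spica, Pollux, and Orion with total return 41.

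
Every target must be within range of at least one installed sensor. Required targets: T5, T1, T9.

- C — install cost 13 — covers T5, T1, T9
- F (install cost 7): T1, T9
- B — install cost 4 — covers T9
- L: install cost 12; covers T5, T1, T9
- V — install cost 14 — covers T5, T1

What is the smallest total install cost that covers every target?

This is a weighted set-cover instance.
The greedy cost-per-new-target heuristic would pick F and L for 19, but a cheaper cover exists.
L alone covers T5, T1, T9 — every target.
Total install cost: 12.
No cover costs less than 12.

12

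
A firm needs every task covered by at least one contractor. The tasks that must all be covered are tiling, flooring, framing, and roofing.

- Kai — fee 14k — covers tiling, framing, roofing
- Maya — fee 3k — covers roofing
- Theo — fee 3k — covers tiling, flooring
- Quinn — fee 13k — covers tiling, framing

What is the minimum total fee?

The greedy cost-per-new-task heuristic would pick Theo, Maya, and Quinn for 19, but a cheaper cover exists.
Choose Kai and Theo: together they cover tiling, flooring, framing, roofing — every task.
Total fee: 14 + 3 = 17.
No cover costs less than 17.

17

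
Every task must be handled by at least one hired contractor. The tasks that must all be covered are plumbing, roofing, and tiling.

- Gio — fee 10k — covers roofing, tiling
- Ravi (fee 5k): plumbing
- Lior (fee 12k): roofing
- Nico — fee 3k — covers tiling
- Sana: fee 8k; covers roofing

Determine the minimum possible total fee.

Choose Gio and Ravi: together they cover plumbing, roofing, tiling — every task.
Total fee: 10 + 5 = 15.

15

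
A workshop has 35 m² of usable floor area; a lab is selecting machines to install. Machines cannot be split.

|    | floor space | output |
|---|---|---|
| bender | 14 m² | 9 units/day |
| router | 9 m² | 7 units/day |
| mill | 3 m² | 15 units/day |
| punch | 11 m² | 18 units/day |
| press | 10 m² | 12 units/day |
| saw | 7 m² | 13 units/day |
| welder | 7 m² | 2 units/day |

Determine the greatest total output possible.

This is a 0-1 knapsack instance.
Allowing fractional choices, the relaxed optimum would be about 61.1, but machines are indivisible.
bender + mill + punch + saw: floor space 14 + 3 + 11 + 7 = 35 ≤ 35, output 9 + 15 + 18 + 13 = 55.
router + mill + punch + saw: floor space 9 + 3 + 11 + 7 = 30 ≤ 35, output 7 + 15 + 18 + 13 = 53.
mill + punch + press + saw: floor space 3 + 11 + 10 + 7 = 31 ≤ 35, output 15 + 18 + 12 + 13 = 58.
Best is mill, punch, press, and saw with total output 58.

58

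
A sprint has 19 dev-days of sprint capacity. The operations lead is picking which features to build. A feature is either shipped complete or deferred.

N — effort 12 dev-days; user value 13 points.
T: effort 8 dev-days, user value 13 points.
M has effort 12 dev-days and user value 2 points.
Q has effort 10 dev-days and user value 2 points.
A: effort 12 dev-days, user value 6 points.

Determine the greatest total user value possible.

15

This is a 0-1 knapsack instance.
Allowing fractional choices, the relaxed optimum would be about 24.9, but features are indivisible.
T + Q: effort 8 + 10 = 18 ≤ 19, user value 13 + 2 = 15.
T: effort 8 ≤ 19, user value 13.
Best is T and Q with total user value 15.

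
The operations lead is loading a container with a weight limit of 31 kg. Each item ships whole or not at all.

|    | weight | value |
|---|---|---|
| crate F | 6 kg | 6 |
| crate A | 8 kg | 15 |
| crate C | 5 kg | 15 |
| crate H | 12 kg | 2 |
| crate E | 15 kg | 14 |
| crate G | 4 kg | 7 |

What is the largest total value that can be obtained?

This is a 0-1 knapsack instance.
crate F + crate A + crate C + crate G: weight 6 + 8 + 5 + 4 = 23 ≤ 31, value 6 + 15 + 15 + 7 = 43.
crate A + crate C + crate E: weight 8 + 5 + 15 = 28 ≤ 31, value 15 + 15 + 14 = 44.
Best is crate A, crate C, and crate E with total value 44.

44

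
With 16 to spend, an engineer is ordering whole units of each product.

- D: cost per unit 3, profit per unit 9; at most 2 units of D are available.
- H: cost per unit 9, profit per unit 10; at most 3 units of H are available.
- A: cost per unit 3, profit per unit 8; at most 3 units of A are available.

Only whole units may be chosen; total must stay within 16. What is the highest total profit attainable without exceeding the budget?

42

D has the best ratio (9/3); taking only D gives at most 2×9 = 18 (stopped by the supply cap of 2).
Mixing does better — 2×D and 3×A: cost 15 ≤ 16, profit 2·9 + 3·8 = 42.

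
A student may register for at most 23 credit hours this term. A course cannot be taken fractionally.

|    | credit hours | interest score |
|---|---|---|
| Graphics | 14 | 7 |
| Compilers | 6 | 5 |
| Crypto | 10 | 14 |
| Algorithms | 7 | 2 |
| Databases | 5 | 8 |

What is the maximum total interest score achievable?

27

Crypto + Databases: credit hours 10 + 5 = 15 ≤ 23, interest score 14 + 8 = 22.
Compilers + Crypto + Databases: credit hours 6 + 10 + 5 = 21 ≤ 23, interest score 5 + 14 + 8 = 27.
Crypto + Algorithms + Databases: credit hours 10 + 7 + 5 = 22 ≤ 23, interest score 14 + 2 + 8 = 24.
Best is Compilers, Crypto, and Databases with total interest score 27.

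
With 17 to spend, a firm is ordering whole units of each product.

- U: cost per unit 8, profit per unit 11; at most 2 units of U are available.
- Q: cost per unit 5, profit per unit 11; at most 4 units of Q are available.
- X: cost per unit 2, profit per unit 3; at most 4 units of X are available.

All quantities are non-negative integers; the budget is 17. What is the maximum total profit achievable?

Q has the best ratio (11/5); taking only Q gives at most 3×11 = 33 (stopped by the cost limit).
Mixing does better — 3×Q and 1×X: cost 17 ≤ 17, profit 3·11 + 1·3 = 36.

36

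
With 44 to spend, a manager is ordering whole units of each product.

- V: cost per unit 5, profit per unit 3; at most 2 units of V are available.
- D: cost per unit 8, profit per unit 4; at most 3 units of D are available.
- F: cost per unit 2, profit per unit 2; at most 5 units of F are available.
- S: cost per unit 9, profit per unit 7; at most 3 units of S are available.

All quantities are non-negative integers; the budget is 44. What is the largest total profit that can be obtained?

This is a bounded integer knapsack.
F has the best ratio (2/2); taking only F gives at most 5×2 = 10 (stopped by the supply cap of 5).
Mixing does better — 1×V, 5×F, and 3×S: cost 42 ≤ 44, profit 1·3 + 5·2 + 3·7 = 34.

34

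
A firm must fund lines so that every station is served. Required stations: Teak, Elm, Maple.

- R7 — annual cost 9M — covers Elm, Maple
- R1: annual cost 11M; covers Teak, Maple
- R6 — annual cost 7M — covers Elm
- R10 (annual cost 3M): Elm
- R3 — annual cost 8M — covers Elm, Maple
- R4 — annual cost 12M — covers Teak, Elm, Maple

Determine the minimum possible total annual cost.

12

This is an integer covering problem.
R4 alone covers Teak, Elm, Maple — every station.
Total annual cost: 12.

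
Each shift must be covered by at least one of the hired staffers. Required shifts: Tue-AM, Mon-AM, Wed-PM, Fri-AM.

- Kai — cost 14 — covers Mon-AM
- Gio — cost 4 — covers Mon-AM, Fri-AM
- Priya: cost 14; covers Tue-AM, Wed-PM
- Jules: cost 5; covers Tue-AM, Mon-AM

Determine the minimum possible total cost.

The greedy cost-per-new-shift heuristic would pick Gio, Jules, and Priya for 23, but a cheaper cover exists.
Choose Gio and Priya: together they cover Tue-AM, Mon-AM, Wed-PM, Fri-AM — every shift.
Total cost: 4 + 14 = 18.
No cover costs less than 18.

18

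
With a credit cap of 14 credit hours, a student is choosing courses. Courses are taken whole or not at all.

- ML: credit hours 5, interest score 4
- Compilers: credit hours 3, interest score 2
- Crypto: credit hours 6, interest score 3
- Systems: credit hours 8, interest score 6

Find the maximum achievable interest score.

This is an integer program with binary decision variables.
Allowing fractional choices, the relaxed optimum would be about 10.7, but courses are indivisible.
ML + Systems: credit hours 5 + 8 = 13 ≤ 14, interest score 4 + 6 = 10.
ML + Compilers + Crypto: credit hours 5 + 3 + 6 = 14 ≤ 14, interest score 4 + 2 + 3 = 9.
Best is ML and Systems with total interest score 10.

10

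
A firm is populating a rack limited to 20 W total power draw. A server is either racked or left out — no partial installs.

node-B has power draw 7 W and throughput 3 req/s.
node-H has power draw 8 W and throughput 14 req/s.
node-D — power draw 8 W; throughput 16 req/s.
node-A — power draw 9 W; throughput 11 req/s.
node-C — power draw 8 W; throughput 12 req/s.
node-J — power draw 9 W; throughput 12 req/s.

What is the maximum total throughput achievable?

30

node-H + node-D: power draw 8 + 8 = 16 ≤ 20, throughput 14 + 16 = 30.
node-D + node-C: power draw 8 + 8 = 16 ≤ 20, throughput 16 + 12 = 28.
Best is node-H and node-D with total throughput 30.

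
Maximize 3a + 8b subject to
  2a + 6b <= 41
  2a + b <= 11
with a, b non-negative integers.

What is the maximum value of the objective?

Relaxing integrality, the LP optimum is 55.50 at (a,b) = (2.5, 6), which is not an integer point.
(a,b)=(2,6): 2·2+6·6=40≤41, 2·2+1·6=10≤11, objective 54.
(a,b)=(1,6): 2·1+6·6=38≤41, 2·1+1·6=8≤11, objective 51.
(a,b)=(3,5): 2·3+6·5=36≤41, 2·3+1·5=11≤11, objective 49.
(a,b)=(2,5): 2·2+6·5=34≤41, 2·2+1·5=9≤11, objective 46.
No feasible integer point exceeds 54.

54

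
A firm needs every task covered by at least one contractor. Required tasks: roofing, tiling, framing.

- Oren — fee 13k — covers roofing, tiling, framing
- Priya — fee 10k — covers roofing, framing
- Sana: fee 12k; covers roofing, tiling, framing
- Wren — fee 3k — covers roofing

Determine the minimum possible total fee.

The greedy cost-per-new-task heuristic would pick Wren and Sana for 15, but a cheaper cover exists.
Sana alone covers roofing, tiling, framing — every task.
Total fee: 12.
No cover costs less than 12.

12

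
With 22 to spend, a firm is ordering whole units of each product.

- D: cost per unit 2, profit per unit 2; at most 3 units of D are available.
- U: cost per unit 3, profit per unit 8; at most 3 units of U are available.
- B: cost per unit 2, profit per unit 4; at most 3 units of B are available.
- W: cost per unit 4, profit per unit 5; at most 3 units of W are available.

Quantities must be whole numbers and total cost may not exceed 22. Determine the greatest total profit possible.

43

1×D, 3×U, 3×B, and 1×W: cost 21 ≤ 22, profit 1·2 + 3·8 + 3·4 + 1·5 = 43.
3×U, 2×B, and 2×W: cost 21 ≤ 22, profit 3·8 + 2·4 + 2·5 = 42.
Best is 43.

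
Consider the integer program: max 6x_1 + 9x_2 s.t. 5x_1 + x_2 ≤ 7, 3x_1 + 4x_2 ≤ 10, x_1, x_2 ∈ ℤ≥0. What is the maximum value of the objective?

The continuous relaxation peaks at (0, 2.5) with value 22.50; rounding to a feasible lattice point costs some objective.
(x_1,x_2)=(0,2): 5·0+1·2=2≤7, 3·0+4·2=8≤10, objective 18.
(x_1,x_2)=(1,1): 5·1+1·1=6≤7, 3·1+4·1=7≤10, objective 15.
Maximum is 18 at (x_1,x_2)=(0,2).

18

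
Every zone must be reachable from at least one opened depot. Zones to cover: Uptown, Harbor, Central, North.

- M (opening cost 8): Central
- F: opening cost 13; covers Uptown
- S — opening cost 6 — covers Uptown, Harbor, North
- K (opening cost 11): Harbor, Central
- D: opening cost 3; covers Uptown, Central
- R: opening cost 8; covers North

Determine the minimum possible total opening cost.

Choose S and D: together they cover Uptown, Harbor, Central, North — every zone.
Total opening cost: 6 + 3 = 9.

9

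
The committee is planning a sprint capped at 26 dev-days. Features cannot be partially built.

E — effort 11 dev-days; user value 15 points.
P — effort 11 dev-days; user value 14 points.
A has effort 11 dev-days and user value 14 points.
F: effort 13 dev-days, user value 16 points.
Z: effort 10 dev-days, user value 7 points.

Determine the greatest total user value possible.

31

This is a 0-1 knapsack instance.
P + F: effort 11 + 13 = 24 ≤ 26, user value 14 + 16 = 30.
E + F: effort 11 + 13 = 24 ≤ 26, user value 15 + 16 = 31.
A + F: effort 11 + 13 = 24 ≤ 26, user value 14 + 16 = 30.
Best is E and F with total user value 31.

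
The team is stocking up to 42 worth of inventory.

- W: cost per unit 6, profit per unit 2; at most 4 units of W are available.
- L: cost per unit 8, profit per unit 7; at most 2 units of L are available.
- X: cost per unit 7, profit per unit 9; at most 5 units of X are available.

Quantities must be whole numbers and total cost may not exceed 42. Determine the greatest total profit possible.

47

X has the best ratio (9/7); taking only X gives at most 5×9 = 45 (stopped by the supply cap of 5).
Mixing does better — 1×W and 5×X: cost 41 ≤ 42, profit 1·2 + 5·9 = 47.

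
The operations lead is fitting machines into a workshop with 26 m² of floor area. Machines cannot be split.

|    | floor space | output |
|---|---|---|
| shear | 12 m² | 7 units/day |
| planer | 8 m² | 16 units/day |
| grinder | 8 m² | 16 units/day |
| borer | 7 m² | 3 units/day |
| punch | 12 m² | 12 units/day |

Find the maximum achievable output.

planer + grinder: floor space 8 + 8 = 16 ≤ 26, output 16 + 16 = 32.
planer + punch: floor space 8 + 12 = 20 ≤ 26, output 16 + 12 = 28.
planer + grinder + borer: floor space 8 + 8 + 7 = 23 ≤ 26, output 16 + 16 + 3 = 35.
Best is planer, grinder, and borer with total output 35.

35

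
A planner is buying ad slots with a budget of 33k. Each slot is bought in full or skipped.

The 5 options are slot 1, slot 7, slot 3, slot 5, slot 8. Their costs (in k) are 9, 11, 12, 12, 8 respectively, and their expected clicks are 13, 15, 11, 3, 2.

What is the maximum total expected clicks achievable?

39

This is an integer program with binary decision variables.
Allowing fractional choices, the relaxed optimum would be about 39.2, but ad slots are indivisible.
slot 1 + slot 7 + slot 5: cost 9 + 11 + 12 = 32 ≤ 33, expected clicks 13 + 15 + 3 = 31.
slot 1 + slot 7 + slot 8: cost 9 + 11 + 8 = 28 ≤ 33, expected clicks 13 + 15 + 2 = 30.
slot 1 + slot 7 + slot 3: cost 9 + 11 + 12 = 32 ≤ 33, expected clicks 13 + 15 + 11 = 39.
Best is slot 1, slot 7, and slot 3 with total expected clicks 39.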